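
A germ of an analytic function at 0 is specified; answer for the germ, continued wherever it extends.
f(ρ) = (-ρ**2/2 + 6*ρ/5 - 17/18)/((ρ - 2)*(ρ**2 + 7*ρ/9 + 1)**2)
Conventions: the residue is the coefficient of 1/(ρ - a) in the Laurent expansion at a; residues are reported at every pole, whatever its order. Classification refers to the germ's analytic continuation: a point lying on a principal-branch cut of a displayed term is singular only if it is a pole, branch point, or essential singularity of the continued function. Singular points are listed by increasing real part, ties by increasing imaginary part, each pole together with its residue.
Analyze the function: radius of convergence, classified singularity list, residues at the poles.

Denominator factor (ρ - 2): pole of order 1 at 2, modulus 2.
Denominator factor (ρ**2 + 7*ρ/9 + 1)^2: discriminant -275/81, complex-conjugate roots (-7/18) + ((5/18)*sqrt(11))*i and (-7/18) - ((5/18)*sqrt(11))*i; poles of order 2, moduli 1 and 1.
The radius of convergence is the smallest modulus among the singular points: 1.
The factor ρ**2 + 7*ρ/9 + 1 splits as (ρ - a)(ρ - a') with a = (-7/18) - ((5/18)*sqrt(11))*i, a' = (-7/18) + ((5/18)*sqrt(11))*i. At the order-2 pole a set g(ρ) = (ρ - a)^2*f(ρ) = [(-ρ**2/2 + 6*ρ/5 - 17/18)/(ρ - 2)] / (ρ - a')^2.
Order-2 pole: residue = g'(a); g'((-7/18) - ((5/18)*sqrt(11))*i) = (441/69620) + ((65391993/1053002500)*sqrt(11))*i, so the residue is (441/69620) + ((65391993/1053002500)*sqrt(11))*i.
The factor ρ**2 + 7*ρ/9 + 1 splits as (ρ - a)(ρ - a') with a = (-7/18) + ((5/18)*sqrt(11))*i, a' = (-7/18) - ((5/18)*sqrt(11))*i. At the order-2 pole a set g(ρ) = (ρ - a)^2*f(ρ) = [(-ρ**2/2 + 6*ρ/5 - 17/18)/(ρ - 2)] / (ρ - a')^2.
Order-2 pole: residue = g'(a); g'((-7/18) + ((5/18)*sqrt(11))*i) = (441/69620) - ((65391993/1053002500)*sqrt(11))*i, so the residue is (441/69620) - ((65391993/1053002500)*sqrt(11))*i.
At the order-1 pole 2 set g(ρ) = (ρ - (2))*f(ρ) = (-ρ**2/2 + 6*ρ/5 - 17/18)/(ρ**2 + 7*ρ/9 + 1)**2.
Simple pole: residue = g(a) at a = 2, which is -441/34810.
List the singular points by increasing real part (a conjugate pair: the negative imaginary part first).

Radius of convergence at 0: 1.
At (-7/18) - ((5/18)*sqrt(11))*i: a pole of order 2; residue (441/69620) + ((65391993/1053002500)*sqrt(11))*i.
At (-7/18) + ((5/18)*sqrt(11))*i: a pole of order 2; residue (441/69620) - ((65391993/1053002500)*sqrt(11))*i.
At 2: a pole of order 1; residue -441/34810.


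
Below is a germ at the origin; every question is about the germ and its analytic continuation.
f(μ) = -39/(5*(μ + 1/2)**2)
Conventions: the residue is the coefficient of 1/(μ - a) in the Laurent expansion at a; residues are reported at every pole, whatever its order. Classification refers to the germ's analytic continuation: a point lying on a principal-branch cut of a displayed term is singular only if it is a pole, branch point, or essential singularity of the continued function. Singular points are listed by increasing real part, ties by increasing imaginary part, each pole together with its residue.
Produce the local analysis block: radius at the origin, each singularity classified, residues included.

Denominator factor (μ + 1/2)^2: pole of order 2 at -1/2, modulus 1/2.
The radius of convergence is the smallest modulus among the singular points: 1/2.
At the order-2 pole -1/2 set g(μ) = (μ - (-1/2))^2*f(μ) = -39/5.
Order-2 pole: residue = g'(a); g'(-1/2) = 0, so the residue is 0.

Radius of convergence at 0: 1/2.
At -1/2: a pole of order 2; residue 0.


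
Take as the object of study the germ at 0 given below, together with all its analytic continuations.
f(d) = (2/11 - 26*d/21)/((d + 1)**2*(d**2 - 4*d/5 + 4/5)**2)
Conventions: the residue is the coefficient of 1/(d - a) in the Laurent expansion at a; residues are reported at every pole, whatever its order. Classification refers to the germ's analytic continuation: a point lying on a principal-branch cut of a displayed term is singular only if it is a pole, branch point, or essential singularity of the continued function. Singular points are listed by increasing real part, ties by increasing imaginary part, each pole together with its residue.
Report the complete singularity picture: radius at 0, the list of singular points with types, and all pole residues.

Denominator factor (d**2 - 4*d/5 + 4/5)^2: discriminant -64/25, complex-conjugate roots (2/5) + (4/5)*i and (2/5) - (4/5)*i; poles of order 2, moduli (2/5)*sqrt(5) and (2/5)*sqrt(5).
Denominator factor (d + 1)^2: pole of order 2 at -1, modulus 1.
The radius of convergence is the smallest modulus among the singular points: (2/5)*sqrt(5).
At the order-2 pole -1 set g(d) = (d - (-1))^2*f(d) = (2/11 - 26*d/21)/(d**2 - 4*d/5 + 4/5)**2.
Order-2 pole: residue = g'(a); g'(-1) = 45550/169169, so the residue is 45550/169169.
The factor d**2 - 4*d/5 + 4/5 splits as (d - a)(d - a') with a = (2/5) - (4/5)*i, a' = (2/5) + (4/5)*i. At the order-2 pole a set g(d) = (d - a)^2*f(d) = [(2/11 - 26*d/21)/(d + 1)**2] / (d - a')^2.
Order-2 pole: residue = g'(a); g'((2/5) - (4/5)*i) = (-22775/169169) - (1858275/21653632)*i, so the residue is (-22775/169169) - (1858275/21653632)*i.
The factor d**2 - 4*d/5 + 4/5 splits as (d - a)(d - a') with a = (2/5) + (4/5)*i, a' = (2/5) - (4/5)*i. At the order-2 pole a set g(d) = (d - a)^2*f(d) = [(2/11 - 26*d/21)/(d + 1)**2] / (d - a')^2.
Order-2 pole: residue = g'(a); g'((2/5) + (4/5)*i) = (-22775/169169) + (1858275/21653632)*i, so the residue is (-22775/169169) + (1858275/21653632)*i.
List the singular points by increasing real part (a conjugate pair: the negative imaginary part first).

Radius of convergence at 0: (2/5)*sqrt(5).
At -1: a pole of order 2; residue 45550/169169.
At (2/5) - (4/5)*i: a pole of order 2; residue (-22775/169169) - (1858275/21653632)*i.
At (2/5) + (4/5)*i: a pole of order 2; residue (-22775/169169) + (1858275/21653632)*i.


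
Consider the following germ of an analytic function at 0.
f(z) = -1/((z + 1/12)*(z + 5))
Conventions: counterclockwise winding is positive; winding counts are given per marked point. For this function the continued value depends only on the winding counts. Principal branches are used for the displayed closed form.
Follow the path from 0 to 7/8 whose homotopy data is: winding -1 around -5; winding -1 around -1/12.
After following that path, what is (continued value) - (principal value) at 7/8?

Continued minus principal equals 0.

The function is rational, hence single-valued: continuing it around any pole returns the same value, so the difference is 0.


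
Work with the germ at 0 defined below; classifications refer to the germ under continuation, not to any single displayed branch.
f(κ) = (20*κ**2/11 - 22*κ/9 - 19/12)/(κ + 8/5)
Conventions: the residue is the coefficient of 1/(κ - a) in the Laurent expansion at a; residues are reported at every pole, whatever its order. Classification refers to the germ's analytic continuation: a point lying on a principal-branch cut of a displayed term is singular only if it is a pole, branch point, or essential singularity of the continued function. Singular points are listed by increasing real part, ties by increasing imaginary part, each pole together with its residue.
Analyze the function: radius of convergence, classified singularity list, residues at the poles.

Radius of convergence at 0: 8/5.
At -8/5: a pole of order 1; residue 2765/396.

Denominator factor (κ + 8/5): pole of order 1 at -8/5, modulus 8/5.
The radius of convergence is the smallest modulus among the singular points: 8/5.
At the order-1 pole -8/5 set g(κ) = (κ - (-8/5))*f(κ) = 20*κ**2/11 - 22*κ/9 - 19/12.
Simple pole: residue = g(a) at a = -8/5, which is 2765/396.


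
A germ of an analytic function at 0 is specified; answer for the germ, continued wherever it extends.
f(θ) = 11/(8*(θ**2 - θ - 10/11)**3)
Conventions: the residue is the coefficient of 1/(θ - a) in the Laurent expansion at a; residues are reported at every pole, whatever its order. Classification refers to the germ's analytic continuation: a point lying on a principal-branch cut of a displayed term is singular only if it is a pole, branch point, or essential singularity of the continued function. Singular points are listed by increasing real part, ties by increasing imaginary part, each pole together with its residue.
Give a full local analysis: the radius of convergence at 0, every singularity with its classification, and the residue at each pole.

Denominator factor (θ**2 - θ - 10/11)^3: discriminant 51/11, real irrational roots 1/2 + (1/22)*sqrt(561) and 1/2 - (1/22)*sqrt(561); poles of order 3, moduli 1/2 + (1/22)*sqrt(561) and -1/2 + (1/22)*sqrt(561).
The radius of convergence is the smallest modulus among the singular points: -1/2 + (1/22)*sqrt(561).
The factor θ**2 - θ - 10/11 splits as (θ - a)(θ - a') with a = 1/2 - (1/22)*sqrt(561), a' = 1/2 + (1/22)*sqrt(561). At the order-3 pole a set g(θ) = (θ - a)^3*f(θ) = [11/8] / (θ - a')^3.
Order-3 pole: residue = g''(a)/2; g''(1/2 - (1/22)*sqrt(561)) = -(1331/88434)*sqrt(561), so the residue is -(1331/176868)*sqrt(561).
The factor θ**2 - θ - 10/11 splits as (θ - a)(θ - a') with a = 1/2 + (1/22)*sqrt(561), a' = 1/2 - (1/22)*sqrt(561). At the order-3 pole a set g(θ) = (θ - a)^3*f(θ) = [11/8] / (θ - a')^3.
Order-3 pole: residue = g''(a)/2; g''(1/2 + (1/22)*sqrt(561)) = (1331/88434)*sqrt(561), so the residue is (1331/176868)*sqrt(561).
List the singular points by increasing real part (a conjugate pair: the negative imaginary part first).

Radius of convergence at 0: -1/2 + (1/22)*sqrt(561).
At 1/2 - (1/22)*sqrt(561): a pole of order 3; residue -(1331/176868)*sqrt(561).
At 1/2 + (1/22)*sqrt(561): a pole of order 3; residue (1331/176868)*sqrt(561).


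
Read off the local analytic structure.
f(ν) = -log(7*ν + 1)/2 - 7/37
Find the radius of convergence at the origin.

The radius of convergence is 1/7.

Branch term (-1/2)*log(1 - ν/(-1/7)): its argument vanishes at ν = -1/7, a logarithmic branch point, modulus 1/7.
The radius of convergence is the smallest modulus among the singular points: 1/7.


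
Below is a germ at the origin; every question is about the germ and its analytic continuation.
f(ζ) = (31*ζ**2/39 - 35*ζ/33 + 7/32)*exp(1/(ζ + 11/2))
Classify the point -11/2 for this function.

The exponent 1/(ζ - (-11/2)) has a pole at -11/2, so exp(1/(ζ - (-11/2))) takes every nonzero value near it: an essential singularity (not a pole of any order).

The point is an essential singularity.


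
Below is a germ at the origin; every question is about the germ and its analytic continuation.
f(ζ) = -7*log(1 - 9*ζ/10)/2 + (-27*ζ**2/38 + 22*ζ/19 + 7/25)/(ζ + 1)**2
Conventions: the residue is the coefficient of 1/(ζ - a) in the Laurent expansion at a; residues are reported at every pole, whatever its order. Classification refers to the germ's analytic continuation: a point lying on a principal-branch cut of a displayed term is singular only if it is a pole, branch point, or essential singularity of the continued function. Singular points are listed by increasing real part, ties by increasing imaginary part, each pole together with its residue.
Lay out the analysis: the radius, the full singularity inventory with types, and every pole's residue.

Denominator factor (ζ + 1)^2: pole of order 2 at -1, modulus 1.
Branch term (-7/2)*log(1 - ζ/(10/9)): its argument vanishes at ζ = 10/9, a logarithmic branch point, modulus 10/9.
The radius of convergence is the smallest modulus among the singular points: 1.
The branch term is analytic at -1 and contributes nothing to the residue; only the rational part matters.
At the order-2 pole -1 set g(ζ) = (ζ - (-1))^2*(rational part) = -27*ζ**2/38 + 22*ζ/19 + 7/25.
Order-2 pole: residue = g'(a); g'(-1) = 49/19, so the residue is 49/19.
List the singular points by increasing real part (a conjugate pair: the negative imaginary part first).

Radius of convergence at 0: 1.
At -1: a pole of order 2; residue 49/19.
At 10/9: a logarithmic branch point.


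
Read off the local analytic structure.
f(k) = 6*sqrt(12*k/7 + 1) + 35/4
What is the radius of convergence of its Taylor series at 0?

Branch term (6)*sqrt(1 - k/(-7/12)): its argument vanishes at k = -7/12, a square-root branch point, modulus 7/12.
The radius of convergence is the smallest modulus among the singular points: 7/12.

The radius of convergence is 7/12.


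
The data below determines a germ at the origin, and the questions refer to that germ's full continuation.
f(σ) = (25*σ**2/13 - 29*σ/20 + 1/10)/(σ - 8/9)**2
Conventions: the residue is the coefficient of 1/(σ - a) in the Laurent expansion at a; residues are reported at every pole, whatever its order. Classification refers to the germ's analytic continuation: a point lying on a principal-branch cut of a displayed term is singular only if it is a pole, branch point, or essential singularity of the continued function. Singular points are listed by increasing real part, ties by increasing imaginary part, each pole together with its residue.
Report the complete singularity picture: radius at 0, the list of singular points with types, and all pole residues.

Radius of convergence at 0: 8/9.
At 8/9: a pole of order 2; residue 4607/2340.

Denominator factor (σ - 8/9)^2: pole of order 2 at 8/9, modulus 8/9.
The radius of convergence is the smallest modulus among the singular points: 8/9.
At the order-2 pole 8/9 set g(σ) = (σ - (8/9))^2*f(σ) = 25*σ**2/13 - 29*σ/20 + 1/10.
Order-2 pole: residue = g'(a); g'(8/9) = 4607/2340, so the residue is 4607/2340.


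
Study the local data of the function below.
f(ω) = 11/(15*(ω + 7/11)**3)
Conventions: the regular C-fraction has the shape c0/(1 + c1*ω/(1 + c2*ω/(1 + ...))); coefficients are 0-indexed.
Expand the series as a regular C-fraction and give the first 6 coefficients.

Taylor coefficients (expand at 0): a_0 = 14641/5145, a_1 = -161051/12005, a_2 = 3543122/84035, a_3 = -38974342/352947, a_4 = 214358881/823543, a_5 = -2357947691/4117715.
c0 = a_0 = 14641/5145. Peel one level at a time: if S = 1 + c*ω/S' with S'(0) = 1, then c is the ω-coefficient of S and S' = c*ω/(S - 1).
S_1 = c0/f = 1 + (33/7)*ω + (363/49)*ω^2 + ...; c1 = 33/7.
S_2 = c1*ω/(S_1 - 1) = 1 + (-11/7)*ω + (242/147)*ω^2 + ...; c2 = -11/7.
S_3 = c2*ω/(S_2 - 1) = 1 + (22/21)*ω + (121/441)*ω^2 + ...; c3 = 22/21.
S_4 = c3*ω/(S_3 - 1) = 1 + (-11/42)*ω + (121/588)*ω^2 + ...; c4 = -11/42.
S_5 = c4*ω/(S_4 - 1) = 1 + (11/14)*ω + ...; c5 = 11/14.

The regular C-fraction coefficients are [14641/5145, 33/7, -11/7, 22/21, -11/42, 11/14].


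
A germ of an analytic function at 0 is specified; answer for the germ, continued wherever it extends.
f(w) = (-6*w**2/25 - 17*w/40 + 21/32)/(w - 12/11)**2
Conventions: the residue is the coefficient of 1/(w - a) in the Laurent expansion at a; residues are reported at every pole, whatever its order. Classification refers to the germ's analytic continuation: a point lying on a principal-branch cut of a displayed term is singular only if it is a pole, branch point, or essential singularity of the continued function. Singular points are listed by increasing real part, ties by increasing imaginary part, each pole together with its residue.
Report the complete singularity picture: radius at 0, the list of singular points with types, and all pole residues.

Denominator factor (w - 12/11)^2: pole of order 2 at 12/11, modulus 12/11.
The radius of convergence is the smallest modulus among the singular points: 12/11.
At the order-2 pole 12/11 set g(w) = (w - (12/11))^2*f(w) = -6*w**2/25 - 17*w/40 + 21/32.
Order-2 pole: residue = g'(a); g'(12/11) = -2087/2200, so the residue is -2087/2200.

Radius of convergence at 0: 12/11.
At 12/11: a pole of order 2; residue -2087/2200.


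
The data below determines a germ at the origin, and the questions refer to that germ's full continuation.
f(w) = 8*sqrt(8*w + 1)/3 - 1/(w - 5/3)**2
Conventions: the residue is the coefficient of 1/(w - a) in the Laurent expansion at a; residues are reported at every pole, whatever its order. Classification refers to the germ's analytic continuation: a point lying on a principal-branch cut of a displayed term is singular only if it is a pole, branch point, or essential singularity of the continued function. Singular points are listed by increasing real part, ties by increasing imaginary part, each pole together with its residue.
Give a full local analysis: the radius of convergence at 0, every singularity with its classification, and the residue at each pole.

Radius of convergence at 0: 1/8.
At -1/8: an algebraic (square-root) branch point.
At 5/3: a pole of order 2; residue 0.

Denominator factor (w - 5/3)^2: pole of order 2 at 5/3, modulus 5/3.
Branch term (8/3)*sqrt(1 - w/(-1/8)): its argument vanishes at w = -1/8, a square-root branch point, modulus 1/8.
The radius of convergence is the smallest modulus among the singular points: 1/8.
The branch term is analytic at 5/3 and contributes nothing to the residue; only the rational part matters.
At the order-2 pole 5/3 set g(w) = (w - (5/3))^2*(rational part) = -1.
Order-2 pole: residue = g'(a); g'(5/3) = 0, so the residue is 0.
List the singular points by increasing real part (a conjugate pair: the negative imaginary part first).


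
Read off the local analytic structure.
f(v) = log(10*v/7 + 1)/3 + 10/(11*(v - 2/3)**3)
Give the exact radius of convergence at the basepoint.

Denominator factor (v - 2/3)^3: pole of order 3 at 2/3, modulus 2/3.
Branch term (1/3)*log(1 - v/(-7/10)): its argument vanishes at v = -7/10, a logarithmic branch point, modulus 7/10.
The radius of convergence is the smallest modulus among the singular points: 2/3.

The radius of convergence is 2/3.


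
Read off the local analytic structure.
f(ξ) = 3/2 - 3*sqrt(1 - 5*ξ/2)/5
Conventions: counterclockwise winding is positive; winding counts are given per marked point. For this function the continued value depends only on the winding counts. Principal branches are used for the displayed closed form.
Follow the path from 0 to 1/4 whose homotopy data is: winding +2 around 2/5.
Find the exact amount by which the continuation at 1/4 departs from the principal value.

Continued minus principal equals 0.

The rational part is single-valued and drops out of the difference; each branch term changes only by its own monodromy.
(-3/5)*sqrt(1 - ξ/(2/5)): winding +2 is even, the square root returns to the same sheet, contribution 0.
Summing the contributions at ξ = 1/4 gives 0.


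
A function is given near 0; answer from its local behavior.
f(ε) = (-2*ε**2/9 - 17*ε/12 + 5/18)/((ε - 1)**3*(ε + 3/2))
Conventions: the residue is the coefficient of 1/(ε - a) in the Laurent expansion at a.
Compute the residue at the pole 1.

The residue is 137/1125.

At the order-3 pole 1 set g(ε) = (ε - (1))^3*f(ε) = (-2*ε**2/9 - 17*ε/12 + 5/18)/(ε + 3/2).
Order-3 pole: residue = g''(a)/2; g''(1) = 274/1125, so the residue is 137/1125.


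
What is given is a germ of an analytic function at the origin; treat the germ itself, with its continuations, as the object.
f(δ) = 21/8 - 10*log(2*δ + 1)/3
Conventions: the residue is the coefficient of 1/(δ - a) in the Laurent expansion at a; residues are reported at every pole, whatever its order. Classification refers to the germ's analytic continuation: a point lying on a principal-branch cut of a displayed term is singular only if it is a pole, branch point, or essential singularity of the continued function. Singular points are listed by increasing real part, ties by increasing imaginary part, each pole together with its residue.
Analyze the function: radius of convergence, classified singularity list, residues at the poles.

Branch term (-10/3)*log(1 - δ/(-1/2)): its argument vanishes at δ = -1/2, a logarithmic branch point, modulus 1/2.
The radius of convergence is the smallest modulus among the singular points: 1/2.

Radius of convergence at 0: 1/2.
At -1/2: a logarithmic branch point.


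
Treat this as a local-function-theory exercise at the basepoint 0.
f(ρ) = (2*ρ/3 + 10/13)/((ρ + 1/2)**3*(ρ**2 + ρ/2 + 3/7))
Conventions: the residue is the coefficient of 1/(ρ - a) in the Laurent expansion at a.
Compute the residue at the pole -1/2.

At the order-3 pole -1/2 set g(ρ) = (ρ - (-1/2))^3*f(ρ) = (2*ρ/3 + 10/13)/(ρ**2 + ρ/2 + 3/7).
Order-3 pole: residue = g''(a)/2; g''(-1/2) = 3479/2106, so the residue is 3479/4212.

The residue is 3479/4212.


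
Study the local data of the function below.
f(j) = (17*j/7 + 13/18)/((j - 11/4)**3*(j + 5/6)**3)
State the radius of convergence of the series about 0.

Denominator factor (j + 5/6)^3: pole of order 3 at -5/6, modulus 5/6.
Denominator factor (j - 11/4)^3: pole of order 3 at 11/4, modulus 11/4.
The radius of convergence is the smallest modulus among the singular points: 5/6.

The radius of convergence is 5/6.


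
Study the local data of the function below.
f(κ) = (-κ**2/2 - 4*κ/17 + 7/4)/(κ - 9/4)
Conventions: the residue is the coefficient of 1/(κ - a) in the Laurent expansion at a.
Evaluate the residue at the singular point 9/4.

The residue is -713/544.

At the order-1 pole 9/4 set g(κ) = (κ - (9/4))*f(κ) = -κ**2/2 - 4*κ/17 + 7/4.
Simple pole: residue = g(a) at a = 9/4, which is -713/544.


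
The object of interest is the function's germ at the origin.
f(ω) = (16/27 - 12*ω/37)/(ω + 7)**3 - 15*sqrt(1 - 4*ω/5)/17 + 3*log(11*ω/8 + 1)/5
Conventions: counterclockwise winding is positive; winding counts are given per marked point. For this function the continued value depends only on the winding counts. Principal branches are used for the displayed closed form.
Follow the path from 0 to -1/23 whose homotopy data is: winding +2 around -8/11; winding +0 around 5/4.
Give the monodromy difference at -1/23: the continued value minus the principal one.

The rational part is single-valued and drops out of the difference; each branch term changes only by its own monodromy.
(-15/17)*sqrt(1 - ω/(5/4)): winding +0 is even, the square root returns to the same sheet, contribution 0.
(3/5)*log(1 - ω/(-8/11)): each positive loop around -8/11 adds 2*pi*i to the log, so winding +2 contributes (3/5)*(2)*2*pi*i = (12/5)*pi*i.
Summing the contributions at ω = -1/23 gives (12/5)*pi*i.

Continued minus principal equals (12/5)*pi*i.


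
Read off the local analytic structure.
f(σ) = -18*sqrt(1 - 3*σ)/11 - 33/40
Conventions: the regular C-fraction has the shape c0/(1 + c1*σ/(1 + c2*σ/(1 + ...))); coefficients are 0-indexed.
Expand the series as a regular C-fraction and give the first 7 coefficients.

The regular C-fraction coefficients are [-1083/440, 360/361, -2523/1444, -1083/3364, -3963/3364, -2523/5284, -5403/5284].

Taylor coefficients (expand at 0): a_0 = -1083/440, a_1 = 27/11, a_2 = 81/44, a_3 = 243/88, a_4 = 3645/704, a_5 = 15309/1408, a_6 = 137781/5632.
c0 = a_0 = -1083/440. Peel one level at a time: if S = 1 + c*σ/S' with S'(0) = 1, then c is the σ-coefficient of S and S' = c*σ/(S - 1).
S_1 = c0/f = 1 + (360/361)*σ + (227070/130321)*σ^2 + ...; c1 = 360/361.
S_2 = c1*σ/(S_1 - 1) = 1 + (-2523/1444)*σ + (-9/16)*σ^2 + ...; c2 = -2523/1444.
S_3 = c2*σ/(S_2 - 1) = 1 + (-1083/3364)*σ + (-4291929/11316496)*σ^2 + ...; c3 = -1083/3364.
S_4 = c3*σ/(S_3 - 1) = 1 + (-3963/3364)*σ + (-9/16)*σ^2 + ...; c4 = -3963/3364.
S_5 = c4*σ/(S_4 - 1) = 1 + (-2523/5284)*σ + (-13631769/27920656)*σ^2 + ...; c5 = -2523/5284.
S_6 = c5*σ/(S_5 - 1) = 1 + (-5403/5284)*σ + ...; c6 = -5403/5284.


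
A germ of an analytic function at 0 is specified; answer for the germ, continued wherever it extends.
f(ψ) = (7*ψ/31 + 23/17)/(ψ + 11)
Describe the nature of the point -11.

The point is a pole of order 1.

The denominator factor ψ + 11 vanishes at -11 and appears to the power 1; the numerator there equals -596/527, nonzero, and no other factor vanishes.
Hence a pole whose order is the multiplicity, 1.


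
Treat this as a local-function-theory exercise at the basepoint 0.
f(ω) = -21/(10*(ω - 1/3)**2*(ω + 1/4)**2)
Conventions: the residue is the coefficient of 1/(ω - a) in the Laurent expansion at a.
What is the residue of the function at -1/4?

At the order-2 pole -1/4 set g(ω) = (ω - (-1/4))^2*f(ω) = -21/(10*(ω - 1/3)**2).
Order-2 pole: residue = g'(a); g'(-1/4) = -5184/245, so the residue is -5184/245.

The residue is -5184/245.


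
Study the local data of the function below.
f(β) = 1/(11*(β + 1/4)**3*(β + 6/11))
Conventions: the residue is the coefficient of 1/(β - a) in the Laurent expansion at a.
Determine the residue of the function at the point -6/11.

At the order-1 pole -6/11 set g(β) = (β - (-6/11))*f(β) = 1/(11*(β + 1/4)**3).
Simple pole: residue = g(a) at a = -6/11, which is -7744/2197.

The residue is -7744/2197.


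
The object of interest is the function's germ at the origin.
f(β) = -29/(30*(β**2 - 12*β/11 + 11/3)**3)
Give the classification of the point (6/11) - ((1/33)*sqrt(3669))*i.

The denominator factor β**2 - 12*β/11 + 11/3 vanishes at (6/11) - ((1/33)*sqrt(3669))*i and appears to the power 3; the numerator there equals -29/30, nonzero, and no other factor vanishes.
Hence a pole whose order is the multiplicity, 3.

The point is a pole of order 3.


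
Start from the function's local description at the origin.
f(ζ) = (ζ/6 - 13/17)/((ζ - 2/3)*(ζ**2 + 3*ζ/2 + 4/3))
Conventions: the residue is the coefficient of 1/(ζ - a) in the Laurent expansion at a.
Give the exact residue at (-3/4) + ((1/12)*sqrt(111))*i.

The residue is (2/17) - ((1/37)*sqrt(111))*i.

The factor ζ**2 + 3*ζ/2 + 4/3 splits as (ζ - a)(ζ - a') with a = (-3/4) + ((1/12)*sqrt(111))*i, a' = (-3/4) - ((1/12)*sqrt(111))*i. At the order-1 pole a set g(ζ) = (ζ - a)*f(ζ) = [(ζ/6 - 13/17)/(ζ - 2/3)] / (ζ - a').
Simple pole: residue = g(a) at a = (-3/4) + ((1/12)*sqrt(111))*i, which is (2/17) - ((1/37)*sqrt(111))*i.


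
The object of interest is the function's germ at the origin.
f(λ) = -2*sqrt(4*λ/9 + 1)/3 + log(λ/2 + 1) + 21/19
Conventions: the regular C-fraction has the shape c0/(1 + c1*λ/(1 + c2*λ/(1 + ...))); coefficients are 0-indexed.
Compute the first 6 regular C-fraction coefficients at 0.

Taylor coefficients (expand at 0): a_0 = 25/57, a_1 = 19/54, a_2 = -211/1944, a_3 = 665/17496, a_4 = -18403/1259712, a_5 = 168187/28343520.
c0 = a_0 = 25/57. Peel one level at a time: if S = 1 + c*λ/S' with S'(0) = 1, then c is the λ-coefficient of S and S' = c*λ/(S - 1).
S_1 = c0/f = 1 + (-361/450)*λ + (120289/135000)*λ^2 + ...; c1 = -361/450.
S_2 = c1*λ/(S_1 - 1) = 1 + (6331/5700)*λ + (-6019/467856)*λ^2 + ...; c2 = 6331/5700.
S_3 = c2*λ/(S_2 - 1) = 1 + (11575/999324)*λ + (-16508725/4495301226)*λ^2 + ...; c3 = 11575/999324.
S_4 = c3*λ/(S_3 - 1) = 1 + (25093262/79143831)*λ + (122545117/58689944820)*λ^2 + ...; c4 = 25093262/79143831.
S_5 = c4*λ/(S_4 - 1) = 1 + (-3141024841/476956875720)*λ + ...; c5 = -3141024841/476956875720.

The regular C-fraction coefficients are [25/57, -361/450, 6331/5700, 11575/999324, 25093262/79143831, -3141024841/476956875720].


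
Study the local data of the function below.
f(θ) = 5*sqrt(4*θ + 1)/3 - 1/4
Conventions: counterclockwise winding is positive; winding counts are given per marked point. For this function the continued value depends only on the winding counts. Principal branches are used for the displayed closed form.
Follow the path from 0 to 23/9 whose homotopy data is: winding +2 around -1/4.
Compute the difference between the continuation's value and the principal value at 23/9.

Continued minus principal equals 0.

The rational part is single-valued and drops out of the difference; each branch term changes only by its own monodromy.
(5/3)*sqrt(1 - θ/(-1/4)): winding +2 is even, the square root returns to the same sheet, contribution 0.
Summing the contributions at θ = 23/9 gives 0.


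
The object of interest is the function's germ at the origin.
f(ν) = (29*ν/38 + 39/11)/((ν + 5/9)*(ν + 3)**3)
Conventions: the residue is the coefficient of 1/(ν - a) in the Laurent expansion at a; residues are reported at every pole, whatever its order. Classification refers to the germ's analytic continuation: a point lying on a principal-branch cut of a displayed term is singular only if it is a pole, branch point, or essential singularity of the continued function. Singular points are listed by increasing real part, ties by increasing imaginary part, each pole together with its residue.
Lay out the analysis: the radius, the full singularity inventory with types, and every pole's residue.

Denominator factor (ν + 3)^3: pole of order 3 at -3, modulus 3.
Denominator factor (ν + 5/9): pole of order 1 at -5/9, modulus 5/9.
The radius of convergence is the smallest modulus among the singular points: 5/9.
At the order-3 pole -3 set g(ν) = (ν - (-3))^3*f(ν) = (29*ν/38 + 39/11)/(ν + 5/9).
Order-3 pole: residue = g''(a)/2; g''(-3) = -951183/2225432, so the residue is -951183/4450864.
At the order-1 pole -5/9 set g(ν) = (ν - (-5/9))*f(ν) = (29*ν/38 + 39/11)/(ν + 3)**3.
Simple pole: residue = g(a) at a = -5/9, which is 951183/4450864.
List the singular points by increasing real part (a conjugate pair: the negative imaginary part first).

Radius of convergence at 0: 5/9.
At -3: a pole of order 3; residue -951183/4450864.
At -5/9: a pole of order 1; residue 951183/4450864.


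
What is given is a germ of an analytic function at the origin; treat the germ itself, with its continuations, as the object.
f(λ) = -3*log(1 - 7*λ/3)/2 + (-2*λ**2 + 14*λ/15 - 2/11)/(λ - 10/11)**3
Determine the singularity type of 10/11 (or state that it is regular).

The point is a pole of order 3.

The denominator factor λ - 10/11 vanishes at 10/11 and appears to the power 3; the numerator there equals -358/363, nonzero, and no other factor vanishes.
The branch terms are analytic at this point.
Hence a pole whose order is the multiplicity, 3.


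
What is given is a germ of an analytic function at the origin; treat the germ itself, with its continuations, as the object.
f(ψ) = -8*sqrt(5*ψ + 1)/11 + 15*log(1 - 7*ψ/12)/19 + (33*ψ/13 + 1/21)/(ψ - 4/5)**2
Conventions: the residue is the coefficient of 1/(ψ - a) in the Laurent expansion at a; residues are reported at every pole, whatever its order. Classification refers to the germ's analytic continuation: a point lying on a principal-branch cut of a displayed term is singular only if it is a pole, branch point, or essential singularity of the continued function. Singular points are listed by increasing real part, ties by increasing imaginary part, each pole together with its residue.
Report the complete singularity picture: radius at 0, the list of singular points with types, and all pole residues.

Denominator factor (ψ - 4/5)^2: pole of order 2 at 4/5, modulus 4/5.
Branch term (-8/11)*sqrt(1 - ψ/(-1/5)): its argument vanishes at ψ = -1/5, a square-root branch point, modulus 1/5.
Branch term (15/19)*log(1 - ψ/(12/7)): its argument vanishes at ψ = 12/7, a logarithmic branch point, modulus 12/7.
The radius of convergence is the smallest modulus among the singular points: 1/5.
The branch terms are analytic at 4/5 and contribute nothing to the residue; only the rational part matters.
At the order-2 pole 4/5 set g(ψ) = (ψ - (4/5))^2*(rational part) = 33*ψ/13 + 1/21.
Order-2 pole: residue = g'(a); g'(4/5) = 33/13, so the residue is 33/13.
List the singular points by increasing real part (a conjugate pair: the negative imaginary part first).

Radius of convergence at 0: 1/5.
At -1/5: an algebraic (square-root) branch point.
At 4/5: a pole of order 2; residue 33/13.
At 12/7: a logarithmic branch point.


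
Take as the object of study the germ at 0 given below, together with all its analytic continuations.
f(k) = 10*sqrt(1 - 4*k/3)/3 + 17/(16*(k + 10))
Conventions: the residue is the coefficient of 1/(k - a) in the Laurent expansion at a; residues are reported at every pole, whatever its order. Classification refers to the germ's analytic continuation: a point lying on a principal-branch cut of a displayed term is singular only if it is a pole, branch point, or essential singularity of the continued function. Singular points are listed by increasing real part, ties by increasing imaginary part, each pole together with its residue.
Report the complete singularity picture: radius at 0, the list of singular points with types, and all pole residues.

Radius of convergence at 0: 3/4.
At -10: a pole of order 1; residue 17/16.
At 3/4: an algebraic (square-root) branch point.

Denominator factor (k + 10): pole of order 1 at -10, modulus 10.
Branch term (10/3)*sqrt(1 - k/(3/4)): its argument vanishes at k = 3/4, a square-root branch point, modulus 3/4.
The radius of convergence is the smallest modulus among the singular points: 3/4.
The branch term is analytic at -10 and contributes nothing to the residue; only the rational part matters.
At the order-1 pole -10 set g(k) = (k - (-10))*(rational part) = 17/16.
Simple pole: residue = g(a) at a = -10, which is 17/16.
List the singular points by increasing real part (a conjugate pair: the negative imaginary part first).


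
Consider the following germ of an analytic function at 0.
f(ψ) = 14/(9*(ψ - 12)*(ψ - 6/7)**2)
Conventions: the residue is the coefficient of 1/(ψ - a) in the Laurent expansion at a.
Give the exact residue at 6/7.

At the order-2 pole 6/7 set g(ψ) = (ψ - (6/7))^2*f(ψ) = 14/(9*(ψ - 12)).
Order-2 pole: residue = g'(a); g'(6/7) = -343/27378, so the residue is -343/27378.

The residue is -343/27378.


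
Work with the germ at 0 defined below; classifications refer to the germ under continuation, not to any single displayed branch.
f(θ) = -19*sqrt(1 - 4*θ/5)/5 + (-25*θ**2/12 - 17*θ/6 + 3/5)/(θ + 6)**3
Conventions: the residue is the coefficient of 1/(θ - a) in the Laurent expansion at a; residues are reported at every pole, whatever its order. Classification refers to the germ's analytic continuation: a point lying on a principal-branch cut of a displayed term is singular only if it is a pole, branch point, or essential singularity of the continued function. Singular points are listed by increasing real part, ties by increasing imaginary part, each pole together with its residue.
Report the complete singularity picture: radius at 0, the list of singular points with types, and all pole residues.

Radius of convergence at 0: 5/4.
At -6: a pole of order 3; residue -25/12.
At 5/4: an algebraic (square-root) branch point.

Denominator factor (θ + 6)^3: pole of order 3 at -6, modulus 6.
Branch term (-19/5)*sqrt(1 - θ/(5/4)): its argument vanishes at θ = 5/4, a square-root branch point, modulus 5/4.
The radius of convergence is the smallest modulus among the singular points: 5/4.
The branch term is analytic at -6 and contributes nothing to the residue; only the rational part matters.
At the order-3 pole -6 set g(θ) = (θ - (-6))^3*(rational part) = -25*θ**2/12 - 17*θ/6 + 3/5.
Order-3 pole: residue = g''(a)/2; g''(-6) = -25/6, so the residue is -25/12.
List the singular points by increasing real part (a conjugate pair: the negative imaginary part first).


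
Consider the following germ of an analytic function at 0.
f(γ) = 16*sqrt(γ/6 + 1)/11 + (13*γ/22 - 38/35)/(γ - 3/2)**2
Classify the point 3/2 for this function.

The denominator factor γ - 3/2 vanishes at 3/2 and appears to the power 2; the numerator there equals -307/1540, nonzero, and no other factor vanishes.
The branch terms are analytic at this point.
Hence a pole whose order is the multiplicity, 2.

The point is a pole of order 2.


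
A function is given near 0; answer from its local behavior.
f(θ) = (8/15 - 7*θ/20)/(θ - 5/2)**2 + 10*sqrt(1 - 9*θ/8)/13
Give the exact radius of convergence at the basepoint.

Denominator factor (θ - 5/2)^2: pole of order 2 at 5/2, modulus 5/2.
Branch term (10/13)*sqrt(1 - θ/(8/9)): its argument vanishes at θ = 8/9, a square-root branch point, modulus 8/9.
The radius of convergence is the smallest modulus among the singular points: 8/9.

The radius of convergence is 8/9.


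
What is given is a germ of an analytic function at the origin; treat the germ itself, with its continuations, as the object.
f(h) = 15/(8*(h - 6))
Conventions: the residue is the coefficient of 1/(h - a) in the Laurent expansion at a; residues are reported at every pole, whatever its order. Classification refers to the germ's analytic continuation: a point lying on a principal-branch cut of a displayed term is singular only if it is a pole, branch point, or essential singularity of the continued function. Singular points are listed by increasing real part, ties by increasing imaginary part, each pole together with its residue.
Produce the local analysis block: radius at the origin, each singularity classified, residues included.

Denominator factor (h - 6): pole of order 1 at 6, modulus 6.
The radius of convergence is the smallest modulus among the singular points: 6.
At the order-1 pole 6 set g(h) = (h - (6))*f(h) = 15/8.
Simple pole: residue = g(a) at a = 6, which is 15/8.

Radius of convergence at 0: 6.
At 6: a pole of order 1; residue 15/8.


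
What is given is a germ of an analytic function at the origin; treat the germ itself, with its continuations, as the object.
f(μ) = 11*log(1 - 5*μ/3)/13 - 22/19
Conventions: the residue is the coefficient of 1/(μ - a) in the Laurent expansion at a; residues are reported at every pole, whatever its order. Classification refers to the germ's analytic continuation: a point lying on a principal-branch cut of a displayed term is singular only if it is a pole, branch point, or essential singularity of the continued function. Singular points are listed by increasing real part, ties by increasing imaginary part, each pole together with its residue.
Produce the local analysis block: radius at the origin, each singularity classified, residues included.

Branch term (11/13)*log(1 - μ/(3/5)): its argument vanishes at μ = 3/5, a logarithmic branch point, modulus 3/5.
The radius of convergence is the smallest modulus among the singular points: 3/5.

Radius of convergence at 0: 3/5.
At 3/5: a logarithmic branch point.


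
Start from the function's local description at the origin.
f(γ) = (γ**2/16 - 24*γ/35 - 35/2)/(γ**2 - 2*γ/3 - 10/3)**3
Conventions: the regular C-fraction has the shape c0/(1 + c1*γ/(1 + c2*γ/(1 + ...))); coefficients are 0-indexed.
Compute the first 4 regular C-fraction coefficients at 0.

Taylor coefficients (expand at 0): a_0 = 189/400, a_1 = -18549/70000, a_2 = 1472391/2800000, a_3 = -4982337/14000000.
c0 = a_0 = 189/400. Peel one level at a time: if S = 1 + c*γ/S' with S'(0) = 1, then c is the γ-coefficient of S and S' = c*γ/(S - 1).
S_1 = c0/f = 1 + (687/1225)*γ + (-9584833/12005000)*γ^2 + ...; c1 = 687/1225.
S_2 = c1*γ/(S_1 - 1) = 1 + (9584833/6732600)*γ + (1959665713/755150400)*γ^2 + ...; c2 = 9584833/6732600.
S_3 = c2*γ/(S_2 - 1) = 1 + (-96023619937/52678242168)*γ + ...; c3 = -96023619937/52678242168.

The regular C-fraction coefficients are [189/400, 687/1225, 9584833/6732600, -96023619937/52678242168].


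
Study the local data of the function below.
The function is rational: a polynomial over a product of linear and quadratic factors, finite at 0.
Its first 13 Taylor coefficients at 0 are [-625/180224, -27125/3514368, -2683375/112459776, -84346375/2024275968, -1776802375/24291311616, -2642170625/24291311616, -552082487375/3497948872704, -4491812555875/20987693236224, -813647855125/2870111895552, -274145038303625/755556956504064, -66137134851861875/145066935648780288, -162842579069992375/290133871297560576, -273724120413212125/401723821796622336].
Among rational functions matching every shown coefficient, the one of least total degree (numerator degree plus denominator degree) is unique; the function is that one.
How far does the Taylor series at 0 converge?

No rational of total degree below 11 reproduces all 13 coefficients; solving the [2/9] Pade equations on them gives f(χ) = (-2*χ**2 - 8*χ/39 - 10/11)/((χ - 4)**3*(χ**2 + 2*χ/3 - 8/5)**3), whose expansion matches every shown term.
Denominator factor (χ - 4)^3: pole of order 3 at 4, modulus 4.
Denominator factor (χ**2 + 2*χ/3 - 8/5)^3: discriminant 308/45, real irrational roots -1/3 + (1/15)*sqrt(385) and -1/3 - (1/15)*sqrt(385); poles of order 3, moduli -1/3 + (1/15)*sqrt(385) and 1/3 + (1/15)*sqrt(385).
The radius of convergence is the smallest modulus among the singular points: -1/3 + (1/15)*sqrt(385).

The radius of convergence is -1/3 + (1/15)*sqrt(385).
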